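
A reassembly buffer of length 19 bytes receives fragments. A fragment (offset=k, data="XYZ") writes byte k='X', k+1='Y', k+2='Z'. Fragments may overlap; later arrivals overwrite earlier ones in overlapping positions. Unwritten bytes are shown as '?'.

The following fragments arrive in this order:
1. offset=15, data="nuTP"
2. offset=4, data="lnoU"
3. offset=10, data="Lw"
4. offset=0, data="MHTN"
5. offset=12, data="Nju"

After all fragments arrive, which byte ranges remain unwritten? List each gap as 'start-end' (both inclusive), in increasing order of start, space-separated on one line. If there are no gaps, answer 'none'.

Answer: 8-9

Derivation:
Fragment 1: offset=15 len=4
Fragment 2: offset=4 len=4
Fragment 3: offset=10 len=2
Fragment 4: offset=0 len=4
Fragment 5: offset=12 len=3
Gaps: 8-9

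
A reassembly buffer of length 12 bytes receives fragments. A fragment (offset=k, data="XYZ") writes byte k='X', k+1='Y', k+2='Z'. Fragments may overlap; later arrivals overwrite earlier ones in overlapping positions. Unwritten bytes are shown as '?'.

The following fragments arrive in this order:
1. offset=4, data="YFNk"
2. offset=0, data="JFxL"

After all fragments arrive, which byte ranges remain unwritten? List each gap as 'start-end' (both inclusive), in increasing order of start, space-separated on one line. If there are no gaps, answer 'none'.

Answer: 8-11

Derivation:
Fragment 1: offset=4 len=4
Fragment 2: offset=0 len=4
Gaps: 8-11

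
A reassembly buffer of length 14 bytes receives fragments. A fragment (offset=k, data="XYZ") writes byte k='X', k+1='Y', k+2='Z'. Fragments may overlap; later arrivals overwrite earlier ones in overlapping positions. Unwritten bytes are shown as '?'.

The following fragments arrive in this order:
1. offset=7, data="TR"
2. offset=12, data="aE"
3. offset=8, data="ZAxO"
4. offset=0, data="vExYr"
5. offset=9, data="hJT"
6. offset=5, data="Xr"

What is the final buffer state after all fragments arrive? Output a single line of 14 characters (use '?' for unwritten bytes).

Answer: vExYrXrTZhJTaE

Derivation:
Fragment 1: offset=7 data="TR" -> buffer=???????TR?????
Fragment 2: offset=12 data="aE" -> buffer=???????TR???aE
Fragment 3: offset=8 data="ZAxO" -> buffer=???????TZAxOaE
Fragment 4: offset=0 data="vExYr" -> buffer=vExYr??TZAxOaE
Fragment 5: offset=9 data="hJT" -> buffer=vExYr??TZhJTaE
Fragment 6: offset=5 data="Xr" -> buffer=vExYrXrTZhJTaE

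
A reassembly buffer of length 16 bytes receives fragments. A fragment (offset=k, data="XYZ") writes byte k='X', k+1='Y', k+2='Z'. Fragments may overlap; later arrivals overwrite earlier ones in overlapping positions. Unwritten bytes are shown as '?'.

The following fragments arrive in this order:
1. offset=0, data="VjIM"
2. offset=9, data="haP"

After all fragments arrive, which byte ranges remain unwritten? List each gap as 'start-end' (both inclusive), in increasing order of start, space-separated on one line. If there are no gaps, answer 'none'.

Answer: 4-8 12-15

Derivation:
Fragment 1: offset=0 len=4
Fragment 2: offset=9 len=3
Gaps: 4-8 12-15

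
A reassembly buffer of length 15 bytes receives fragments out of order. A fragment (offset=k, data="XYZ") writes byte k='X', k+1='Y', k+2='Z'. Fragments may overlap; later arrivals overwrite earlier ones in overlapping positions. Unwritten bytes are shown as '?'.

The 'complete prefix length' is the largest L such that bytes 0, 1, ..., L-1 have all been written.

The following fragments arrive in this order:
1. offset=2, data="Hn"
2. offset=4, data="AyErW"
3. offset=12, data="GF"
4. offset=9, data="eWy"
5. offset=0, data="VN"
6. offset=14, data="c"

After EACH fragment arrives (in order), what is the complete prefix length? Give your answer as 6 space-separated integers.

Fragment 1: offset=2 data="Hn" -> buffer=??Hn??????????? -> prefix_len=0
Fragment 2: offset=4 data="AyErW" -> buffer=??HnAyErW?????? -> prefix_len=0
Fragment 3: offset=12 data="GF" -> buffer=??HnAyErW???GF? -> prefix_len=0
Fragment 4: offset=9 data="eWy" -> buffer=??HnAyErWeWyGF? -> prefix_len=0
Fragment 5: offset=0 data="VN" -> buffer=VNHnAyErWeWyGF? -> prefix_len=14
Fragment 6: offset=14 data="c" -> buffer=VNHnAyErWeWyGFc -> prefix_len=15

Answer: 0 0 0 0 14 15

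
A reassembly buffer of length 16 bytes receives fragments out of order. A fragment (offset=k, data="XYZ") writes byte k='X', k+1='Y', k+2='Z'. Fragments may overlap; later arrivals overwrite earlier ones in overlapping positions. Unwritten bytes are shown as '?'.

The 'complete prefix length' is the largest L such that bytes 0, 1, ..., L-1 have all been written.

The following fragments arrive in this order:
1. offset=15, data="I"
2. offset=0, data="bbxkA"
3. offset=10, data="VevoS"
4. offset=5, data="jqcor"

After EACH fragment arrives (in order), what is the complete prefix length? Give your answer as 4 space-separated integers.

Answer: 0 5 5 16

Derivation:
Fragment 1: offset=15 data="I" -> buffer=???????????????I -> prefix_len=0
Fragment 2: offset=0 data="bbxkA" -> buffer=bbxkA??????????I -> prefix_len=5
Fragment 3: offset=10 data="VevoS" -> buffer=bbxkA?????VevoSI -> prefix_len=5
Fragment 4: offset=5 data="jqcor" -> buffer=bbxkAjqcorVevoSI -> prefix_len=16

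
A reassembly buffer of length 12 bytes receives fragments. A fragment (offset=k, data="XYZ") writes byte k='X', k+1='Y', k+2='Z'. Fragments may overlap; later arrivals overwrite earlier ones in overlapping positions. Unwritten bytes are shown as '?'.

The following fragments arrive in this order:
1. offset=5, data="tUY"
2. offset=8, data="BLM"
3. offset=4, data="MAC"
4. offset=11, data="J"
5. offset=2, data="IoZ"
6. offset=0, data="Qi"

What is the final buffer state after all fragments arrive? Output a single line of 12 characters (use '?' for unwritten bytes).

Answer: QiIoZACYBLMJ

Derivation:
Fragment 1: offset=5 data="tUY" -> buffer=?????tUY????
Fragment 2: offset=8 data="BLM" -> buffer=?????tUYBLM?
Fragment 3: offset=4 data="MAC" -> buffer=????MACYBLM?
Fragment 4: offset=11 data="J" -> buffer=????MACYBLMJ
Fragment 5: offset=2 data="IoZ" -> buffer=??IoZACYBLMJ
Fragment 6: offset=0 data="Qi" -> buffer=QiIoZACYBLMJ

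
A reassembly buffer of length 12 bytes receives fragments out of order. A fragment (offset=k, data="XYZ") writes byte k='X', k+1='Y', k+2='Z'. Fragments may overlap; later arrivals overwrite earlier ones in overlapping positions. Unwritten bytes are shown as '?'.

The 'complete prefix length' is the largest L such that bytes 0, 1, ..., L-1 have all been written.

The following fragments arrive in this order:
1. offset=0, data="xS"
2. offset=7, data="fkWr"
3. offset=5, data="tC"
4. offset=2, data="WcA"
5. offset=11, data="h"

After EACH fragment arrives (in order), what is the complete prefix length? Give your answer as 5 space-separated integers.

Answer: 2 2 2 11 12

Derivation:
Fragment 1: offset=0 data="xS" -> buffer=xS?????????? -> prefix_len=2
Fragment 2: offset=7 data="fkWr" -> buffer=xS?????fkWr? -> prefix_len=2
Fragment 3: offset=5 data="tC" -> buffer=xS???tCfkWr? -> prefix_len=2
Fragment 4: offset=2 data="WcA" -> buffer=xSWcAtCfkWr? -> prefix_len=11
Fragment 5: offset=11 data="h" -> buffer=xSWcAtCfkWrh -> prefix_len=12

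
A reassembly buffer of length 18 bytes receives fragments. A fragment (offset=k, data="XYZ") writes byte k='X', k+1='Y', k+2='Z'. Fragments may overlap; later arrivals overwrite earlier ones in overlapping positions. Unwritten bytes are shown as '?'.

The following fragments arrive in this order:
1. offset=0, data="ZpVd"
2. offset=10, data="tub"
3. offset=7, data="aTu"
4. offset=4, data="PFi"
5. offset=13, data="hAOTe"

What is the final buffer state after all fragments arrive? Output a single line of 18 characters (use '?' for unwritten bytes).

Answer: ZpVdPFiaTutubhAOTe

Derivation:
Fragment 1: offset=0 data="ZpVd" -> buffer=ZpVd??????????????
Fragment 2: offset=10 data="tub" -> buffer=ZpVd??????tub?????
Fragment 3: offset=7 data="aTu" -> buffer=ZpVd???aTutub?????
Fragment 4: offset=4 data="PFi" -> buffer=ZpVdPFiaTutub?????
Fragment 5: offset=13 data="hAOTe" -> buffer=ZpVdPFiaTutubhAOTe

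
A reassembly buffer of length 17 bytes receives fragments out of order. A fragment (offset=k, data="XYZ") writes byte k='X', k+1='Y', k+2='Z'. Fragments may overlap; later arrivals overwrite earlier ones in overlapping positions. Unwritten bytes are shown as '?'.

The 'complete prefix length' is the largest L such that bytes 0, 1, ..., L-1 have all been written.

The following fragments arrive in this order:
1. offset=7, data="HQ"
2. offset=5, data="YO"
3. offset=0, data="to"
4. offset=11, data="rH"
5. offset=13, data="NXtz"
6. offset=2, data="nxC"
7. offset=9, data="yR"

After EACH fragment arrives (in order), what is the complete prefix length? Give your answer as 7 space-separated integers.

Fragment 1: offset=7 data="HQ" -> buffer=???????HQ???????? -> prefix_len=0
Fragment 2: offset=5 data="YO" -> buffer=?????YOHQ???????? -> prefix_len=0
Fragment 3: offset=0 data="to" -> buffer=to???YOHQ???????? -> prefix_len=2
Fragment 4: offset=11 data="rH" -> buffer=to???YOHQ??rH???? -> prefix_len=2
Fragment 5: offset=13 data="NXtz" -> buffer=to???YOHQ??rHNXtz -> prefix_len=2
Fragment 6: offset=2 data="nxC" -> buffer=tonxCYOHQ??rHNXtz -> prefix_len=9
Fragment 7: offset=9 data="yR" -> buffer=tonxCYOHQyRrHNXtz -> prefix_len=17

Answer: 0 0 2 2 2 9 17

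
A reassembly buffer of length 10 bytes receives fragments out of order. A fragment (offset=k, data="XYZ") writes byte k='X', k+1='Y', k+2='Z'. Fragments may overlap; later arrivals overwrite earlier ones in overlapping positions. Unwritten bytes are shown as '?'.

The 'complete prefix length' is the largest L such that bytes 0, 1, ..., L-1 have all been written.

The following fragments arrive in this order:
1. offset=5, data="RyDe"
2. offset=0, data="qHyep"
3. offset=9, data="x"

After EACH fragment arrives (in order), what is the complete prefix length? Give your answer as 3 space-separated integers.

Answer: 0 9 10

Derivation:
Fragment 1: offset=5 data="RyDe" -> buffer=?????RyDe? -> prefix_len=0
Fragment 2: offset=0 data="qHyep" -> buffer=qHyepRyDe? -> prefix_len=9
Fragment 3: offset=9 data="x" -> buffer=qHyepRyDex -> prefix_len=10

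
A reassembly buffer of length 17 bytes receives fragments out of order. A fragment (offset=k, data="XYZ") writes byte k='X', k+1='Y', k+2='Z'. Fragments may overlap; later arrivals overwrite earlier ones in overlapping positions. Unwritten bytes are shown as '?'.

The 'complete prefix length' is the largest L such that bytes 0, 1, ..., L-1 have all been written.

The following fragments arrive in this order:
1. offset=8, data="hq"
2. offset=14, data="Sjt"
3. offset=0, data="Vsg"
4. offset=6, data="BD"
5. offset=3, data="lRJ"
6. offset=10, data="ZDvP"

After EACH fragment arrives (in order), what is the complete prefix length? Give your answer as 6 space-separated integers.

Answer: 0 0 3 3 10 17

Derivation:
Fragment 1: offset=8 data="hq" -> buffer=????????hq??????? -> prefix_len=0
Fragment 2: offset=14 data="Sjt" -> buffer=????????hq????Sjt -> prefix_len=0
Fragment 3: offset=0 data="Vsg" -> buffer=Vsg?????hq????Sjt -> prefix_len=3
Fragment 4: offset=6 data="BD" -> buffer=Vsg???BDhq????Sjt -> prefix_len=3
Fragment 5: offset=3 data="lRJ" -> buffer=VsglRJBDhq????Sjt -> prefix_len=10
Fragment 6: offset=10 data="ZDvP" -> buffer=VsglRJBDhqZDvPSjt -> prefix_len=17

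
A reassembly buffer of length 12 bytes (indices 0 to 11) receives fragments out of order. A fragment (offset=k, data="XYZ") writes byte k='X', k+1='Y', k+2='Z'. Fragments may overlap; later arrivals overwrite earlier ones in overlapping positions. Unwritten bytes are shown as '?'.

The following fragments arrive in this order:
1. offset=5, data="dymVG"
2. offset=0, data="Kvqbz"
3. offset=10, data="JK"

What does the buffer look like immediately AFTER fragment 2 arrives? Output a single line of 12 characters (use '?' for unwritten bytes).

Answer: KvqbzdymVG??

Derivation:
Fragment 1: offset=5 data="dymVG" -> buffer=?????dymVG??
Fragment 2: offset=0 data="Kvqbz" -> buffer=KvqbzdymVG??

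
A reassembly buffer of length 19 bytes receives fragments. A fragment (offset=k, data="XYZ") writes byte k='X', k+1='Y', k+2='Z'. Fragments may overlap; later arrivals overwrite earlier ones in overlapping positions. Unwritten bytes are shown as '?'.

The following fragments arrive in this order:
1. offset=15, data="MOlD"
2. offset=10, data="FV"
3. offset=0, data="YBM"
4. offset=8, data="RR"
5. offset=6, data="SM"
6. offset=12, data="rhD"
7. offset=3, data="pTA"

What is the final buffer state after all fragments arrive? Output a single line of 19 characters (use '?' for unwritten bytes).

Fragment 1: offset=15 data="MOlD" -> buffer=???????????????MOlD
Fragment 2: offset=10 data="FV" -> buffer=??????????FV???MOlD
Fragment 3: offset=0 data="YBM" -> buffer=YBM???????FV???MOlD
Fragment 4: offset=8 data="RR" -> buffer=YBM?????RRFV???MOlD
Fragment 5: offset=6 data="SM" -> buffer=YBM???SMRRFV???MOlD
Fragment 6: offset=12 data="rhD" -> buffer=YBM???SMRRFVrhDMOlD
Fragment 7: offset=3 data="pTA" -> buffer=YBMpTASMRRFVrhDMOlD

Answer: YBMpTASMRRFVrhDMOlD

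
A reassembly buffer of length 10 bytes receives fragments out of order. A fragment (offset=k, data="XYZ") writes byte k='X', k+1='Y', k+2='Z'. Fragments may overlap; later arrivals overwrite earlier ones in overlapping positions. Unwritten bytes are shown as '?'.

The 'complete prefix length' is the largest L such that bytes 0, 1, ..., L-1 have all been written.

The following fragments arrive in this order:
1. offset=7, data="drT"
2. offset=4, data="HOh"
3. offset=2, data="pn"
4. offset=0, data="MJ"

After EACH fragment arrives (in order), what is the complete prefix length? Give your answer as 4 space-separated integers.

Answer: 0 0 0 10

Derivation:
Fragment 1: offset=7 data="drT" -> buffer=???????drT -> prefix_len=0
Fragment 2: offset=4 data="HOh" -> buffer=????HOhdrT -> prefix_len=0
Fragment 3: offset=2 data="pn" -> buffer=??pnHOhdrT -> prefix_len=0
Fragment 4: offset=0 data="MJ" -> buffer=MJpnHOhdrT -> prefix_len=10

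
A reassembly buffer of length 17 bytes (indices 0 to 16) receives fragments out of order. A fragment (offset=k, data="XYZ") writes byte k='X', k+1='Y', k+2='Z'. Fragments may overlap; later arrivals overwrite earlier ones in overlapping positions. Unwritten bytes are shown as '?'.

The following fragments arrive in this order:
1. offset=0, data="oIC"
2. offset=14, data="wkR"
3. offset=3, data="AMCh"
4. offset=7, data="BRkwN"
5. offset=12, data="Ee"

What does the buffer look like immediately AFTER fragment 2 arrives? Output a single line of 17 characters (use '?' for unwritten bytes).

Fragment 1: offset=0 data="oIC" -> buffer=oIC??????????????
Fragment 2: offset=14 data="wkR" -> buffer=oIC???????????wkR

Answer: oIC???????????wkR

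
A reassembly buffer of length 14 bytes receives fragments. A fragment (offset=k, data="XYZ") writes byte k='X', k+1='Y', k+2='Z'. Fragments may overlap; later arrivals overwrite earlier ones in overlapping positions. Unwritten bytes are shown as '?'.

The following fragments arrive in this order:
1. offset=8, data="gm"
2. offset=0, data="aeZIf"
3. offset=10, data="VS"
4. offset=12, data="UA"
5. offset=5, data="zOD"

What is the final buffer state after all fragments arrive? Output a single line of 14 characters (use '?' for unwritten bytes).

Fragment 1: offset=8 data="gm" -> buffer=????????gm????
Fragment 2: offset=0 data="aeZIf" -> buffer=aeZIf???gm????
Fragment 3: offset=10 data="VS" -> buffer=aeZIf???gmVS??
Fragment 4: offset=12 data="UA" -> buffer=aeZIf???gmVSUA
Fragment 5: offset=5 data="zOD" -> buffer=aeZIfzODgmVSUA

Answer: aeZIfzODgmVSUA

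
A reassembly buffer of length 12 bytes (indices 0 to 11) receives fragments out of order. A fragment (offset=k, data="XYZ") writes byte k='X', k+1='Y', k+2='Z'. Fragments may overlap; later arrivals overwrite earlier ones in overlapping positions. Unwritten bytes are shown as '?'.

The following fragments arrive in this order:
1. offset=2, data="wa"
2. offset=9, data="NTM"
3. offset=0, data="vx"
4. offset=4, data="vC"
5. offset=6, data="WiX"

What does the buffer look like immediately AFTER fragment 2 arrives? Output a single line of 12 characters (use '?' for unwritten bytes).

Fragment 1: offset=2 data="wa" -> buffer=??wa????????
Fragment 2: offset=9 data="NTM" -> buffer=??wa?????NTM

Answer: ??wa?????NTM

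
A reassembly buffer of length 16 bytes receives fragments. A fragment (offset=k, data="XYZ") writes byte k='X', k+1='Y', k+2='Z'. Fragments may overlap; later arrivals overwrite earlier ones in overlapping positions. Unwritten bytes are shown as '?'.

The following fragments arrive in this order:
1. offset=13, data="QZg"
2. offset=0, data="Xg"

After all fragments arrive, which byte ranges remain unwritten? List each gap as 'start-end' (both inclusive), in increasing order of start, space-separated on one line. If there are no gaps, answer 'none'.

Answer: 2-12

Derivation:
Fragment 1: offset=13 len=3
Fragment 2: offset=0 len=2
Gaps: 2-12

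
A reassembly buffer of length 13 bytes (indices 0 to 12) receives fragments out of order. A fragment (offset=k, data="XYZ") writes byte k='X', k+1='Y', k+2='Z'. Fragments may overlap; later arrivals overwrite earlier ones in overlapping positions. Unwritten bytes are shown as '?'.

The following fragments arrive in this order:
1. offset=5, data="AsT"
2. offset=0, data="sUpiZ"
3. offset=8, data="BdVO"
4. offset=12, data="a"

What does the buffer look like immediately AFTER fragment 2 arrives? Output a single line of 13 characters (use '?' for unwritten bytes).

Answer: sUpiZAsT?????

Derivation:
Fragment 1: offset=5 data="AsT" -> buffer=?????AsT?????
Fragment 2: offset=0 data="sUpiZ" -> buffer=sUpiZAsT?????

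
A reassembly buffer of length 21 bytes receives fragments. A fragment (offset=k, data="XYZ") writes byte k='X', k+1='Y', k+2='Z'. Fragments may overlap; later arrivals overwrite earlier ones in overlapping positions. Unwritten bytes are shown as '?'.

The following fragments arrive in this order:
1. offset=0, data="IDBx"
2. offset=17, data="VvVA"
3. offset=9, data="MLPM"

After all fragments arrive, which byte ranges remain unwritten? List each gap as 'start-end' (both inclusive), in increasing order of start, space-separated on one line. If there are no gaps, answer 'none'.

Fragment 1: offset=0 len=4
Fragment 2: offset=17 len=4
Fragment 3: offset=9 len=4
Gaps: 4-8 13-16

Answer: 4-8 13-16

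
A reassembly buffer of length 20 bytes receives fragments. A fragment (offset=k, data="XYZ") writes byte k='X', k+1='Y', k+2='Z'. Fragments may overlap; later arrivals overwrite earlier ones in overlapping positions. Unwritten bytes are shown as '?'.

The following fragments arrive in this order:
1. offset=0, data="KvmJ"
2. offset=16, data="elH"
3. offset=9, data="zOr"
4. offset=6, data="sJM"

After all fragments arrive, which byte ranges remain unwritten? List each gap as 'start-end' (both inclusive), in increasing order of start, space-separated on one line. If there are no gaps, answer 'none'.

Fragment 1: offset=0 len=4
Fragment 2: offset=16 len=3
Fragment 3: offset=9 len=3
Fragment 4: offset=6 len=3
Gaps: 4-5 12-15 19-19

Answer: 4-5 12-15 19-19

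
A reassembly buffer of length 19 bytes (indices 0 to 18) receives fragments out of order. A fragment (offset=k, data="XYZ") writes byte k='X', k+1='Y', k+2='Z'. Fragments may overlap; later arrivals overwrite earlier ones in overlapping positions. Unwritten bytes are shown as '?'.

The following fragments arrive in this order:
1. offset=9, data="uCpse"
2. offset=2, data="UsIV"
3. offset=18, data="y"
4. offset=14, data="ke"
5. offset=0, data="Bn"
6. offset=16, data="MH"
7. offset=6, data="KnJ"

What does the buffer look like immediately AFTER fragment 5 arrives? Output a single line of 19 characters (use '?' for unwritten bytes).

Answer: BnUsIV???uCpseke??y

Derivation:
Fragment 1: offset=9 data="uCpse" -> buffer=?????????uCpse?????
Fragment 2: offset=2 data="UsIV" -> buffer=??UsIV???uCpse?????
Fragment 3: offset=18 data="y" -> buffer=??UsIV???uCpse????y
Fragment 4: offset=14 data="ke" -> buffer=??UsIV???uCpseke??y
Fragment 5: offset=0 data="Bn" -> buffer=BnUsIV???uCpseke??y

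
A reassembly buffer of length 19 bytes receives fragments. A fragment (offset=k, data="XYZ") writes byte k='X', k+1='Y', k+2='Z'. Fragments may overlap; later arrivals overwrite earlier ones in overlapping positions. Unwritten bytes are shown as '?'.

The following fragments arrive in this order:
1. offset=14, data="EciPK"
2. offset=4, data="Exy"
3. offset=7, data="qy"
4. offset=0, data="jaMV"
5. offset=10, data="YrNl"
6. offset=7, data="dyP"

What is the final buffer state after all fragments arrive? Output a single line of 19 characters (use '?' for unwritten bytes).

Fragment 1: offset=14 data="EciPK" -> buffer=??????????????EciPK
Fragment 2: offset=4 data="Exy" -> buffer=????Exy???????EciPK
Fragment 3: offset=7 data="qy" -> buffer=????Exyqy?????EciPK
Fragment 4: offset=0 data="jaMV" -> buffer=jaMVExyqy?????EciPK
Fragment 5: offset=10 data="YrNl" -> buffer=jaMVExyqy?YrNlEciPK
Fragment 6: offset=7 data="dyP" -> buffer=jaMVExydyPYrNlEciPK

Answer: jaMVExydyPYrNlEciPK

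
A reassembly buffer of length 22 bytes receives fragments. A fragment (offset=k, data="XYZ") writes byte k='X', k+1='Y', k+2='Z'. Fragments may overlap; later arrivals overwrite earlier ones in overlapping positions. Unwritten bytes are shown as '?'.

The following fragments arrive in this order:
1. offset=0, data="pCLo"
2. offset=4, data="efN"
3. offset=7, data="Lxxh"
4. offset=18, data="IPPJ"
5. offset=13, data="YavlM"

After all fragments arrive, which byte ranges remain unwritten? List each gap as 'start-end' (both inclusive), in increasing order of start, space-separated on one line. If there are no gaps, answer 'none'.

Answer: 11-12

Derivation:
Fragment 1: offset=0 len=4
Fragment 2: offset=4 len=3
Fragment 3: offset=7 len=4
Fragment 4: offset=18 len=4
Fragment 5: offset=13 len=5
Gaps: 11-12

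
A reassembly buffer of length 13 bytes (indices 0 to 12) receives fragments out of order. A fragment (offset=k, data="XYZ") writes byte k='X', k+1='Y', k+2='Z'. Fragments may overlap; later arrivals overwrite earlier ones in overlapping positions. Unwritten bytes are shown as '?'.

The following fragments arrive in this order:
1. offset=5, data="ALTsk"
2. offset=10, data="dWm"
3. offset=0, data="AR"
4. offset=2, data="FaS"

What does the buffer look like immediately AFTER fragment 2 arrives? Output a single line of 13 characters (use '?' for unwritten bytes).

Answer: ?????ALTskdWm

Derivation:
Fragment 1: offset=5 data="ALTsk" -> buffer=?????ALTsk???
Fragment 2: offset=10 data="dWm" -> buffer=?????ALTskdWm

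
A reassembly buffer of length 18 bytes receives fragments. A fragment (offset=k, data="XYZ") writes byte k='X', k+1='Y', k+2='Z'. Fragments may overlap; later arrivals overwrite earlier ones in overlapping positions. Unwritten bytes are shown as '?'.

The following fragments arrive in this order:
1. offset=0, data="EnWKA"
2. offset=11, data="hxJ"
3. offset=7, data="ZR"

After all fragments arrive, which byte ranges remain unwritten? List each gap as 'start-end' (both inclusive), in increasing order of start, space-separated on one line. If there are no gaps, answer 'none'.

Answer: 5-6 9-10 14-17

Derivation:
Fragment 1: offset=0 len=5
Fragment 2: offset=11 len=3
Fragment 3: offset=7 len=2
Gaps: 5-6 9-10 14-17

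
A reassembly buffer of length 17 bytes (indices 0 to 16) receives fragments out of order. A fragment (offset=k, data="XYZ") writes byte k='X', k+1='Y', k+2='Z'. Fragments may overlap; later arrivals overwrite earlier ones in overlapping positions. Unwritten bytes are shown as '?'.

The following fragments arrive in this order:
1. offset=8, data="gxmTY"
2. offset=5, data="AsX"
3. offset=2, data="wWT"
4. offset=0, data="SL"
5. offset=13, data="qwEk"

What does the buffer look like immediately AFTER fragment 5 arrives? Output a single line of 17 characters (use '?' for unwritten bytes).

Fragment 1: offset=8 data="gxmTY" -> buffer=????????gxmTY????
Fragment 2: offset=5 data="AsX" -> buffer=?????AsXgxmTY????
Fragment 3: offset=2 data="wWT" -> buffer=??wWTAsXgxmTY????
Fragment 4: offset=0 data="SL" -> buffer=SLwWTAsXgxmTY????
Fragment 5: offset=13 data="qwEk" -> buffer=SLwWTAsXgxmTYqwEk

Answer: SLwWTAsXgxmTYqwEk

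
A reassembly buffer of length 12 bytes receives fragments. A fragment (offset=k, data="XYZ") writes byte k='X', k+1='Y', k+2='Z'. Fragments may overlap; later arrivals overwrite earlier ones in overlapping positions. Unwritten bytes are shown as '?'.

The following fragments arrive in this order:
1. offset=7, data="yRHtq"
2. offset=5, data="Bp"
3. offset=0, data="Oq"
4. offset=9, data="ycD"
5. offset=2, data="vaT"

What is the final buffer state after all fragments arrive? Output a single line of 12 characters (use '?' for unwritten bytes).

Answer: OqvaTBpyRycD

Derivation:
Fragment 1: offset=7 data="yRHtq" -> buffer=???????yRHtq
Fragment 2: offset=5 data="Bp" -> buffer=?????BpyRHtq
Fragment 3: offset=0 data="Oq" -> buffer=Oq???BpyRHtq
Fragment 4: offset=9 data="ycD" -> buffer=Oq???BpyRycD
Fragment 5: offset=2 data="vaT" -> buffer=OqvaTBpyRycD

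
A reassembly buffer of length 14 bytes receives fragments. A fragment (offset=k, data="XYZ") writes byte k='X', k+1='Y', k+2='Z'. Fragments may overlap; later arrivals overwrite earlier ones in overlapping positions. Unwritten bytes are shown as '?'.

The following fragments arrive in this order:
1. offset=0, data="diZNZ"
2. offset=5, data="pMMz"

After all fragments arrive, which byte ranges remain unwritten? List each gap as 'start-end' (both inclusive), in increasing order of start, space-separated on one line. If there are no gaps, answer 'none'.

Answer: 9-13

Derivation:
Fragment 1: offset=0 len=5
Fragment 2: offset=5 len=4
Gaps: 9-13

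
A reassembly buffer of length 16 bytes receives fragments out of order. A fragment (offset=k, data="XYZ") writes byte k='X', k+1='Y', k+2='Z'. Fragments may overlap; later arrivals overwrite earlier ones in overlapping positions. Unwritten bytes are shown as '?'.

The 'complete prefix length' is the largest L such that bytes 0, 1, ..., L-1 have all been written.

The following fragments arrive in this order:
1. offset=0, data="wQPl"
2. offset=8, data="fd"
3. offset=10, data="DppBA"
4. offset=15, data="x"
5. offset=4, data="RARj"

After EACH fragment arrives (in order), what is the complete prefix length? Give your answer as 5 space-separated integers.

Fragment 1: offset=0 data="wQPl" -> buffer=wQPl???????????? -> prefix_len=4
Fragment 2: offset=8 data="fd" -> buffer=wQPl????fd?????? -> prefix_len=4
Fragment 3: offset=10 data="DppBA" -> buffer=wQPl????fdDppBA? -> prefix_len=4
Fragment 4: offset=15 data="x" -> buffer=wQPl????fdDppBAx -> prefix_len=4
Fragment 5: offset=4 data="RARj" -> buffer=wQPlRARjfdDppBAx -> prefix_len=16

Answer: 4 4 4 4 16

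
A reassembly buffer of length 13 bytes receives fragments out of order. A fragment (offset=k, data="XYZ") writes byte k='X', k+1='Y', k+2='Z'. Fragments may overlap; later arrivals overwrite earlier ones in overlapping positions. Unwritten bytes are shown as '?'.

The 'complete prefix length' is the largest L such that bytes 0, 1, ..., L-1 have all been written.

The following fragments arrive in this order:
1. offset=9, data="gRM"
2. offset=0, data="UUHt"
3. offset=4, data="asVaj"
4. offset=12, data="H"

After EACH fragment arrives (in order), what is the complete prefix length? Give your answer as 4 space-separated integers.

Answer: 0 4 12 13

Derivation:
Fragment 1: offset=9 data="gRM" -> buffer=?????????gRM? -> prefix_len=0
Fragment 2: offset=0 data="UUHt" -> buffer=UUHt?????gRM? -> prefix_len=4
Fragment 3: offset=4 data="asVaj" -> buffer=UUHtasVajgRM? -> prefix_len=12
Fragment 4: offset=12 data="H" -> buffer=UUHtasVajgRMH -> prefix_len=13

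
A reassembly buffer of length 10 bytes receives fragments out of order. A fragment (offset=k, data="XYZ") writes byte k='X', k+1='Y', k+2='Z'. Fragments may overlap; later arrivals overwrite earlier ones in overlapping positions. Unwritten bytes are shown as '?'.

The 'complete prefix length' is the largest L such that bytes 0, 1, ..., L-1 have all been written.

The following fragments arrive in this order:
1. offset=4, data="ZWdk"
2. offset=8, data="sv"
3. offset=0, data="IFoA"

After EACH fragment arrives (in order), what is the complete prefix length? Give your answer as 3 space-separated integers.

Fragment 1: offset=4 data="ZWdk" -> buffer=????ZWdk?? -> prefix_len=0
Fragment 2: offset=8 data="sv" -> buffer=????ZWdksv -> prefix_len=0
Fragment 3: offset=0 data="IFoA" -> buffer=IFoAZWdksv -> prefix_len=10

Answer: 0 0 10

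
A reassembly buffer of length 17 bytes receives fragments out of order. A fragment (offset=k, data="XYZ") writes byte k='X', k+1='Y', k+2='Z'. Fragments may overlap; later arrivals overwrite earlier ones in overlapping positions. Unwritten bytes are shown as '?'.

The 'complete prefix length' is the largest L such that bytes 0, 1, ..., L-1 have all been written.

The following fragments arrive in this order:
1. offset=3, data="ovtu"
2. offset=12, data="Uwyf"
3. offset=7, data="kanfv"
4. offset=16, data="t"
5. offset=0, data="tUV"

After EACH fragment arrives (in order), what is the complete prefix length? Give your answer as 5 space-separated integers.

Answer: 0 0 0 0 17

Derivation:
Fragment 1: offset=3 data="ovtu" -> buffer=???ovtu?????????? -> prefix_len=0
Fragment 2: offset=12 data="Uwyf" -> buffer=???ovtu?????Uwyf? -> prefix_len=0
Fragment 3: offset=7 data="kanfv" -> buffer=???ovtukanfvUwyf? -> prefix_len=0
Fragment 4: offset=16 data="t" -> buffer=???ovtukanfvUwyft -> prefix_len=0
Fragment 5: offset=0 data="tUV" -> buffer=tUVovtukanfvUwyft -> prefix_len=17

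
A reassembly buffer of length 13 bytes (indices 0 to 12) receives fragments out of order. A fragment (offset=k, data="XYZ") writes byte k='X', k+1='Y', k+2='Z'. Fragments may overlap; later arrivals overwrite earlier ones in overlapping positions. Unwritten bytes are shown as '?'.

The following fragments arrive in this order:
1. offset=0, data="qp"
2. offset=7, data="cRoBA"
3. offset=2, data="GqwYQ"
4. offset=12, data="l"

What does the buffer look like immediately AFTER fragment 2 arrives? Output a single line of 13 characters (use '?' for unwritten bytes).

Fragment 1: offset=0 data="qp" -> buffer=qp???????????
Fragment 2: offset=7 data="cRoBA" -> buffer=qp?????cRoBA?

Answer: qp?????cRoBA?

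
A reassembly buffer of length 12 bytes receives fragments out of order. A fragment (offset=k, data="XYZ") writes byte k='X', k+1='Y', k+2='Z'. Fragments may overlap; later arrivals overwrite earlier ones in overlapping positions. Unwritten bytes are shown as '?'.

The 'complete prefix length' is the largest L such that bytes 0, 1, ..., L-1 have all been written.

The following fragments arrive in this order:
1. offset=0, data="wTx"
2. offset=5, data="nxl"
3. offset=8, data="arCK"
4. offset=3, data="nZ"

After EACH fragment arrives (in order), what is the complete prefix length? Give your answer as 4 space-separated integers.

Answer: 3 3 3 12

Derivation:
Fragment 1: offset=0 data="wTx" -> buffer=wTx????????? -> prefix_len=3
Fragment 2: offset=5 data="nxl" -> buffer=wTx??nxl???? -> prefix_len=3
Fragment 3: offset=8 data="arCK" -> buffer=wTx??nxlarCK -> prefix_len=3
Fragment 4: offset=3 data="nZ" -> buffer=wTxnZnxlarCK -> prefix_len=12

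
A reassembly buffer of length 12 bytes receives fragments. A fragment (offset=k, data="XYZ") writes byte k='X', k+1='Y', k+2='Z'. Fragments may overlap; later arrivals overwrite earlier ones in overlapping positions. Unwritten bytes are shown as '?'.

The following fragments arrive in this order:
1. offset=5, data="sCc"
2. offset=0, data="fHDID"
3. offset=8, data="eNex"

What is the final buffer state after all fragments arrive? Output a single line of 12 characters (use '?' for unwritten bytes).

Fragment 1: offset=5 data="sCc" -> buffer=?????sCc????
Fragment 2: offset=0 data="fHDID" -> buffer=fHDIDsCc????
Fragment 3: offset=8 data="eNex" -> buffer=fHDIDsCceNex

Answer: fHDIDsCceNex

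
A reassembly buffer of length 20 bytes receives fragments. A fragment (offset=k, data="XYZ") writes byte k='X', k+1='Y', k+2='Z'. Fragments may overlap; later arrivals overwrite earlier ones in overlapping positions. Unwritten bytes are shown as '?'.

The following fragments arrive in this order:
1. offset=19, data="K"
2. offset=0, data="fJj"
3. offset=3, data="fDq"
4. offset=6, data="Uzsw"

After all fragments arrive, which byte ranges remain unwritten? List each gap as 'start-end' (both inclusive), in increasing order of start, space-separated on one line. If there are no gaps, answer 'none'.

Fragment 1: offset=19 len=1
Fragment 2: offset=0 len=3
Fragment 3: offset=3 len=3
Fragment 4: offset=6 len=4
Gaps: 10-18

Answer: 10-18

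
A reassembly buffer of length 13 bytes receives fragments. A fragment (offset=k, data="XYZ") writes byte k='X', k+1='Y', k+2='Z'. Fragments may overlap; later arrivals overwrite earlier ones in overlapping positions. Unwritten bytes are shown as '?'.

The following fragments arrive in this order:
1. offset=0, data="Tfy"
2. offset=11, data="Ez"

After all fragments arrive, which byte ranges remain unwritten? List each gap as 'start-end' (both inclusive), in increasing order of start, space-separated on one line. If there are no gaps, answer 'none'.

Fragment 1: offset=0 len=3
Fragment 2: offset=11 len=2
Gaps: 3-10

Answer: 3-10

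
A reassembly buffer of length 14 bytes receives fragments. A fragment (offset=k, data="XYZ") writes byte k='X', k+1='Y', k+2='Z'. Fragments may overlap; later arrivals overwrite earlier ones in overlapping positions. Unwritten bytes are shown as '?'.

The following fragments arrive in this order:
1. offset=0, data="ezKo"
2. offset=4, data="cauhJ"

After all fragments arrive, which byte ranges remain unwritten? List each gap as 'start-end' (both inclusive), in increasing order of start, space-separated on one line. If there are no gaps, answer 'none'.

Answer: 9-13

Derivation:
Fragment 1: offset=0 len=4
Fragment 2: offset=4 len=5
Gaps: 9-13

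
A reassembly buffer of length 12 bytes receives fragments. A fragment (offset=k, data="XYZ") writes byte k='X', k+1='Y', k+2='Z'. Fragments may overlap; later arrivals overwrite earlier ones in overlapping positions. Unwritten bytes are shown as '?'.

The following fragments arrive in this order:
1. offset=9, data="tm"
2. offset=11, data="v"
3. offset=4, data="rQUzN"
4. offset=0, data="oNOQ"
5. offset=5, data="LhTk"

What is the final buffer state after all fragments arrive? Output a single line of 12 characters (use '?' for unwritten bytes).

Fragment 1: offset=9 data="tm" -> buffer=?????????tm?
Fragment 2: offset=11 data="v" -> buffer=?????????tmv
Fragment 3: offset=4 data="rQUzN" -> buffer=????rQUzNtmv
Fragment 4: offset=0 data="oNOQ" -> buffer=oNOQrQUzNtmv
Fragment 5: offset=5 data="LhTk" -> buffer=oNOQrLhTktmv

Answer: oNOQrLhTktmv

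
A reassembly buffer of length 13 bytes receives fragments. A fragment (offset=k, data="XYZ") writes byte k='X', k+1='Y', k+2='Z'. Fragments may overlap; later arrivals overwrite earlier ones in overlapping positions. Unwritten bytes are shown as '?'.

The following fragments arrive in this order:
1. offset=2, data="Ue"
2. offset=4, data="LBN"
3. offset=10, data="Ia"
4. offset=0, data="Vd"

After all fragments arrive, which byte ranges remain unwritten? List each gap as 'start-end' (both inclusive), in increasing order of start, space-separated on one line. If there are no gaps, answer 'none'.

Answer: 7-9 12-12

Derivation:
Fragment 1: offset=2 len=2
Fragment 2: offset=4 len=3
Fragment 3: offset=10 len=2
Fragment 4: offset=0 len=2
Gaps: 7-9 12-12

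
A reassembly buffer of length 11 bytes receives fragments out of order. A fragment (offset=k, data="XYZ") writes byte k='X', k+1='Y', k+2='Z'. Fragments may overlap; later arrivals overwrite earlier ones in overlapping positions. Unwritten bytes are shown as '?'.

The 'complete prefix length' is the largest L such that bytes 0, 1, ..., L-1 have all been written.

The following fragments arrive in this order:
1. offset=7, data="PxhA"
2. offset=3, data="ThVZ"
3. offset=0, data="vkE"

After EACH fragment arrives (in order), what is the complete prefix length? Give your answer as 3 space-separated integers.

Fragment 1: offset=7 data="PxhA" -> buffer=???????PxhA -> prefix_len=0
Fragment 2: offset=3 data="ThVZ" -> buffer=???ThVZPxhA -> prefix_len=0
Fragment 3: offset=0 data="vkE" -> buffer=vkEThVZPxhA -> prefix_len=11

Answer: 0 0 11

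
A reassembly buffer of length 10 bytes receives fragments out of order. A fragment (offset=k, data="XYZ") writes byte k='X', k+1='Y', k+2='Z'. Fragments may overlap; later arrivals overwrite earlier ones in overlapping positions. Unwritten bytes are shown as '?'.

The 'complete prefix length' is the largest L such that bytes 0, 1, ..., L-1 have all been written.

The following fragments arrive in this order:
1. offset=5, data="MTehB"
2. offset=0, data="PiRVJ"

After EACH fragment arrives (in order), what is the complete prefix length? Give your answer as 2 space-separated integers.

Fragment 1: offset=5 data="MTehB" -> buffer=?????MTehB -> prefix_len=0
Fragment 2: offset=0 data="PiRVJ" -> buffer=PiRVJMTehB -> prefix_len=10

Answer: 0 10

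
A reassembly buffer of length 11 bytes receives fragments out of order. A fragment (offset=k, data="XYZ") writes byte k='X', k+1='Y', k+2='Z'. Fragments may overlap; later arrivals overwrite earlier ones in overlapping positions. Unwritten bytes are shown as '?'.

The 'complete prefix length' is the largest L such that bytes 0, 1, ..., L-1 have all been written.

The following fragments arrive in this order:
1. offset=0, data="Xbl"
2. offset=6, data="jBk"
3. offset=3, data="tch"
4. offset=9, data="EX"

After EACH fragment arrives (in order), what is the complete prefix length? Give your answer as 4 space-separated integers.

Fragment 1: offset=0 data="Xbl" -> buffer=Xbl???????? -> prefix_len=3
Fragment 2: offset=6 data="jBk" -> buffer=Xbl???jBk?? -> prefix_len=3
Fragment 3: offset=3 data="tch" -> buffer=XbltchjBk?? -> prefix_len=9
Fragment 4: offset=9 data="EX" -> buffer=XbltchjBkEX -> prefix_len=11

Answer: 3 3 9 11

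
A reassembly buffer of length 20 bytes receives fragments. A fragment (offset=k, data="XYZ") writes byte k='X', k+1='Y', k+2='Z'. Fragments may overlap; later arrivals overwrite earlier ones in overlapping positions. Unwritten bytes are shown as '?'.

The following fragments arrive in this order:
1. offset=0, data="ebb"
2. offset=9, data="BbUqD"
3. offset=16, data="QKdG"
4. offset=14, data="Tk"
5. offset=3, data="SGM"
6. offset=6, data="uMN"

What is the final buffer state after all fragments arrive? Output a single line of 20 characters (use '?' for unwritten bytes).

Fragment 1: offset=0 data="ebb" -> buffer=ebb?????????????????
Fragment 2: offset=9 data="BbUqD" -> buffer=ebb??????BbUqD??????
Fragment 3: offset=16 data="QKdG" -> buffer=ebb??????BbUqD??QKdG
Fragment 4: offset=14 data="Tk" -> buffer=ebb??????BbUqDTkQKdG
Fragment 5: offset=3 data="SGM" -> buffer=ebbSGM???BbUqDTkQKdG
Fragment 6: offset=6 data="uMN" -> buffer=ebbSGMuMNBbUqDTkQKdG

Answer: ebbSGMuMNBbUqDTkQKdG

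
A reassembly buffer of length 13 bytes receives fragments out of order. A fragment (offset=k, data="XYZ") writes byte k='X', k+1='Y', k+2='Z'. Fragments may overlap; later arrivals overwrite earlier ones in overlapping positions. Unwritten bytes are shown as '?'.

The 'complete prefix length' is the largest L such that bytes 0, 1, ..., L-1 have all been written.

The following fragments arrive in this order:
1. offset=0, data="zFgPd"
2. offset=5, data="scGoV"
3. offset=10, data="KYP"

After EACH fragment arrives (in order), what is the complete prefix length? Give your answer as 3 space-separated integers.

Answer: 5 10 13

Derivation:
Fragment 1: offset=0 data="zFgPd" -> buffer=zFgPd???????? -> prefix_len=5
Fragment 2: offset=5 data="scGoV" -> buffer=zFgPdscGoV??? -> prefix_len=10
Fragment 3: offset=10 data="KYP" -> buffer=zFgPdscGoVKYP -> prefix_len=13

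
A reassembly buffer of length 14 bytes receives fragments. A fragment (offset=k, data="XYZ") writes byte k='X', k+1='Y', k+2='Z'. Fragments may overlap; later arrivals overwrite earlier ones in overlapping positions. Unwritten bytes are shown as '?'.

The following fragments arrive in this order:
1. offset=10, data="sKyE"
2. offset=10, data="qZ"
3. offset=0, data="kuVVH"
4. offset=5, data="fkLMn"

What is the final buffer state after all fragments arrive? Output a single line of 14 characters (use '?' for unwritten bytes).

Fragment 1: offset=10 data="sKyE" -> buffer=??????????sKyE
Fragment 2: offset=10 data="qZ" -> buffer=??????????qZyE
Fragment 3: offset=0 data="kuVVH" -> buffer=kuVVH?????qZyE
Fragment 4: offset=5 data="fkLMn" -> buffer=kuVVHfkLMnqZyE

Answer: kuVVHfkLMnqZyE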